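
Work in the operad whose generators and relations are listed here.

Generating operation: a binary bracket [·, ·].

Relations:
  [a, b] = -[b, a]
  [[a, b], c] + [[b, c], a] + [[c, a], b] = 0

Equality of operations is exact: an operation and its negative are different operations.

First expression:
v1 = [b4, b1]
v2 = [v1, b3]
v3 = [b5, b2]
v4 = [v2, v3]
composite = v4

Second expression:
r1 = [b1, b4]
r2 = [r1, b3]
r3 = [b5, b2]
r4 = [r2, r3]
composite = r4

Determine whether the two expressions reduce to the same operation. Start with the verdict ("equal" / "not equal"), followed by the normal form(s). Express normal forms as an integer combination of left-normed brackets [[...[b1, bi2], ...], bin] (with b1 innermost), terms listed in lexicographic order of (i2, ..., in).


not equal: they reduce to [[[[b1, b4], b3], b2], b5] - [[[[b1, b4], b3], b5], b2] and -[[[[b1, b4], b3], b2], b5] + [[[[b1, b4], b3], b5], b2]

Normal form of the first expression: [[[[b1, b4], b3], b2], b5] - [[[[b1, b4], b3], b5], b2]
Normal form of the second expression: -[[[[b1, b4], b3], b2], b5] + [[[[b1, b4], b3], b5], b2]
The normal forms differ: not equal.


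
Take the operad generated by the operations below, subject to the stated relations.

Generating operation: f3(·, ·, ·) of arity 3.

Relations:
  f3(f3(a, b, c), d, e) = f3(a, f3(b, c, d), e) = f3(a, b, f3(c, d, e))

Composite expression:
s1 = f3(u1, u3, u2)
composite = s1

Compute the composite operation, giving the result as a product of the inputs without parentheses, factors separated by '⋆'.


Key point: f3 is associative — brackets drop, the u-order remains.
f3(u1, u3, u2) reduces to u1 ⋆ u3 ⋆ u2

u1 ⋆ u3 ⋆ u2


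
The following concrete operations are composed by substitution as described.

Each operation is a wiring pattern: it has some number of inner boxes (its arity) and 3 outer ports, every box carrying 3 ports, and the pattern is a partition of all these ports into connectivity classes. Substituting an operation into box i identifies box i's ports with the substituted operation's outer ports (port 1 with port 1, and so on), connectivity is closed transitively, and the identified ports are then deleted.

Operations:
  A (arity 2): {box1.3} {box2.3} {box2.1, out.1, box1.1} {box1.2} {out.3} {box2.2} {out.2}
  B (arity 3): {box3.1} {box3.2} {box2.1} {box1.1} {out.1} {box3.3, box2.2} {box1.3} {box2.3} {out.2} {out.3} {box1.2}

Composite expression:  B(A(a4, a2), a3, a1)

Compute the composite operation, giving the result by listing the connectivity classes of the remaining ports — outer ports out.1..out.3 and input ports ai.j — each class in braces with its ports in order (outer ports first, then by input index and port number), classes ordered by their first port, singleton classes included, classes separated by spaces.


{out.1} {out.2} {out.3} {a1.1} {a1.2} {a1.3, a3.2} {a2.1, a4.1} {a2.2} {a2.3} {a3.1} {a3.3} {a4.2} {a4.3}

Substituting into B glues patterns; closure does the rest.
stage A: inputs (a4, a2), connectivity {out.1, a2.1, a4.1} {out.2} {out.3} {a2.2} {a2.3} {a4.2} {a4.3}, out.j its boundary
stage B: inputs (a4, a2, a3, a1), connectivity {out.1} {out.2} {out.3} {a1.1} {a1.2} {a1.3, a3.2} {a2.1, a4.1} {a2.2} {a2.3} {a3.1} {a3.3} {a4.2} {a4.3}, out.j its boundary


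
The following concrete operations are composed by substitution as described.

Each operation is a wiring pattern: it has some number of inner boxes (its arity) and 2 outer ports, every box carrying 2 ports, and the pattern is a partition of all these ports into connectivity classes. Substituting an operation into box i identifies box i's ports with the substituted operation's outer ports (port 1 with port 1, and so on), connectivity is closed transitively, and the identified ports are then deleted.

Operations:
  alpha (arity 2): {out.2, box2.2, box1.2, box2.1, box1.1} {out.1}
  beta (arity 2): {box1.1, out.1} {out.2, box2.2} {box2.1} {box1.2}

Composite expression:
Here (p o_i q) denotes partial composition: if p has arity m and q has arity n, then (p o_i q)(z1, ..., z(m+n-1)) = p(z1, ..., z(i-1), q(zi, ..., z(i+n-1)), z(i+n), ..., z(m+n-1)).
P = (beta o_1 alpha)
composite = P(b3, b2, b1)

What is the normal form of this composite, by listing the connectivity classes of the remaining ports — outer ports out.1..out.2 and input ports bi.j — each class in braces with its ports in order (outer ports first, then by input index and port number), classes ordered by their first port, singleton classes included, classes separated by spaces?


{out.1} {out.2, b1.2} {b1.1} {b2.1, b2.2, b3.1, b3.2}

Two ports join when wires chain via beta-identified ports.
through alpha, on inputs (b3, b2): {out.1} {out.2, b2.1, b2.2, b3.1, b3.2} (out.j = stage outer ports)
through beta, on inputs (b3, b2, b1): {out.1} {out.2, b1.2} {b1.1} {b2.1, b2.2, b3.1, b3.2} (out.j = stage outer ports)


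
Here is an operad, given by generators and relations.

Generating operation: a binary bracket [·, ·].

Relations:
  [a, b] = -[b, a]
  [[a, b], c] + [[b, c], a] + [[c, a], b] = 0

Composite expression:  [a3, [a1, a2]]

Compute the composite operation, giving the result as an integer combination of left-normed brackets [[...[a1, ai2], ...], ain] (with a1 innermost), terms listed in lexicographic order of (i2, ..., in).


-[[a1, a2], a3]

Antisymmetry and Jacobi reduce to a1-anchored left-normed brackets.
Composite bracket: [a3, [a1, a2]]
Expanding via [a, b] = ab - ba: 4 signed words (2^2 = 4).
Only words starting with a1 matter:
  a1a2a3 appears with sign -1, giving the term -[[a1, a2], a3]


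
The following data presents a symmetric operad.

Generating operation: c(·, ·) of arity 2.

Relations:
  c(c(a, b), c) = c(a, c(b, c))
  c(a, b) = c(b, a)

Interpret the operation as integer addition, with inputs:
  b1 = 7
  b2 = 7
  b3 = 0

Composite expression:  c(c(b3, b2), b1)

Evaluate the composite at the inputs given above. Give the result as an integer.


c(b3, b2) = 7
c(c(b3, b2), b1) = 14

14


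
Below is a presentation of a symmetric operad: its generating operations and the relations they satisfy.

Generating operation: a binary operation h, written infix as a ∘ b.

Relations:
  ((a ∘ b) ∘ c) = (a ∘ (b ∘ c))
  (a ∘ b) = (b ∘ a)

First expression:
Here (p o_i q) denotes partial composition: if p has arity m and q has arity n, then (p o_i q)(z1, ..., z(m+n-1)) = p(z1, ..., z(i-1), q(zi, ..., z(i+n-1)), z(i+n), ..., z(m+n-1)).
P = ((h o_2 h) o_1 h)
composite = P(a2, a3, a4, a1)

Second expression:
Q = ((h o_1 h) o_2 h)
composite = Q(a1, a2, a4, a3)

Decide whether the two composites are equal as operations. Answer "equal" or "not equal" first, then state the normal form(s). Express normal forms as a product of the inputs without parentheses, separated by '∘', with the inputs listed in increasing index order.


Reducing the first expression gives a1 ∘ a2 ∘ a3 ∘ a4
Reducing the second expression gives a1 ∘ a2 ∘ a3 ∘ a4
Both agree, so they are equal.

equal: each reduces to a1 ∘ a2 ∘ a3 ∘ a4


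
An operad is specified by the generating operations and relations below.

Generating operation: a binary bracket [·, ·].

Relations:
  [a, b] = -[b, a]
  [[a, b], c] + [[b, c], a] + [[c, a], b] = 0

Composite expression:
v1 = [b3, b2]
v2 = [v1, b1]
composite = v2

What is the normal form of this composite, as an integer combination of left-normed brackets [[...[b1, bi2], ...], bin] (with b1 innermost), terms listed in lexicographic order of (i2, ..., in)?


[[b1, b2], b3] - [[b1, b3], b2]

In the tensor algebra, words opening b1 carry the b1-anchored form.
Composite bracket: [[b3, b2], b1]
Expanding via [a, b] = ab - ba: 4 signed words (2^2 = 4).
The b1-initial words carry the normal form:
  word b1b2b3 has sign +1, contributing +[[b1, b2], b3]
  word b1b3b2 has sign -1, contributing -[[b1, b3], b2]


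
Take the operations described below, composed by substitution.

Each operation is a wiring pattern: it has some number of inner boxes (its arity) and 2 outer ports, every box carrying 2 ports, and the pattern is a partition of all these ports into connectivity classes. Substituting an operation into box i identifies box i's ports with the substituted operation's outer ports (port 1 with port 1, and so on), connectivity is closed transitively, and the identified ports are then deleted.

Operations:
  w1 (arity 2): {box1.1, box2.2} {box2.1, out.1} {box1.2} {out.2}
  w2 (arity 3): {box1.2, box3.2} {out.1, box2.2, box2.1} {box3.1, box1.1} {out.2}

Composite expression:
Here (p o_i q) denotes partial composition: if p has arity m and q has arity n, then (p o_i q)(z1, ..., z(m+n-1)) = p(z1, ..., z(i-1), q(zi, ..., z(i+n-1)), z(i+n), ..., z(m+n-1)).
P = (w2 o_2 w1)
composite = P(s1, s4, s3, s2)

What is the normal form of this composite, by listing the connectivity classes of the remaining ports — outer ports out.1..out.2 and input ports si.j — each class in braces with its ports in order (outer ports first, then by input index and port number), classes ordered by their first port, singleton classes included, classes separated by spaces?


{out.1, s3.1} {out.2} {s1.1, s2.1} {s1.2, s2.2} {s3.2, s4.1} {s4.2}

Two ports join when wires chain via w2-identified ports.
composing w1 on (s4, s3), with out.j its own outer ports: {out.1, s3.1} {out.2} {s3.2, s4.1} {s4.2}
composing w2 on (s1, s4, s3, s2), with out.j its own outer ports: {out.1, s3.1} {out.2} {s1.1, s2.1} {s1.2, s2.2} {s3.2, s4.1} {s4.2}


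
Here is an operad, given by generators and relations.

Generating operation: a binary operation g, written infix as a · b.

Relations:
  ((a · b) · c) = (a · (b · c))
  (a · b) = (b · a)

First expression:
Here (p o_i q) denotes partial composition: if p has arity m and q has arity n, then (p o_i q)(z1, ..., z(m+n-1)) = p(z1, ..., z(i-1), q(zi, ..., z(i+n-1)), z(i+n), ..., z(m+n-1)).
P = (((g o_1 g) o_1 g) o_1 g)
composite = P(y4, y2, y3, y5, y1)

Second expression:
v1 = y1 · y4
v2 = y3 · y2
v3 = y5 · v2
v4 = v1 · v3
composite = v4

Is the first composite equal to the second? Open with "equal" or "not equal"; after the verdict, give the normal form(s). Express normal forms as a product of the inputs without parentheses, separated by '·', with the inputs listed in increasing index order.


In normal form, the first expression is y1 · y2 · y3 · y4 · y5
In normal form, the second expression is y1 · y2 · y3 · y4 · y5
Identical normal forms: equal.

equal: each reduces to y1 · y2 · y3 · y4 · y5


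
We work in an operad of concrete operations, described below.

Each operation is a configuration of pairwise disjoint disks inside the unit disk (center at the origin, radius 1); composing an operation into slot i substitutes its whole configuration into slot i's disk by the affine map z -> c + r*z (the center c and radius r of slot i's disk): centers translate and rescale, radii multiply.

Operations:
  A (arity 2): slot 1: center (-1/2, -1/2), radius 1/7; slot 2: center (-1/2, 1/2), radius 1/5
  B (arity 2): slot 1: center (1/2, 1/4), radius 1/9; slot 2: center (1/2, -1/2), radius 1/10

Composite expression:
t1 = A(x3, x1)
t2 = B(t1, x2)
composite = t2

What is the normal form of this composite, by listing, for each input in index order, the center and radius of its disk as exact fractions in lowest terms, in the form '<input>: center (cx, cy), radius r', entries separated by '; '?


x1: center (4/9, 11/36), radius 1/45; x2: center (1/2, -1/2), radius 1/10; x3: center (4/9, 7/36), radius 1/63


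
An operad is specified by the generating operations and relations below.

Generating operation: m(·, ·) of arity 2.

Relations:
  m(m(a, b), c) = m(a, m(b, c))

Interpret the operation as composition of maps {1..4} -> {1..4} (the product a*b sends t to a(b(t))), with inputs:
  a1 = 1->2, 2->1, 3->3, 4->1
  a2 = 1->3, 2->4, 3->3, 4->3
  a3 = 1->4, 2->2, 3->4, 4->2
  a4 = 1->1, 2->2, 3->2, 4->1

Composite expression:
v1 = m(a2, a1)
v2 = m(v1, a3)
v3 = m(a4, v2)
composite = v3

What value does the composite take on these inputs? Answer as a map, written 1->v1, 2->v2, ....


m(a2, a1) = 1->4, 2->3, 3->3, 4->3
m(m(a2, a1), a3) = 1->3, 2->3, 3->3, 4->3
m(a4, m(m(a2, a1), a3)) = 1->2, 2->2, 3->2, 4->2

1->2, 2->2, 3->2, 4->2


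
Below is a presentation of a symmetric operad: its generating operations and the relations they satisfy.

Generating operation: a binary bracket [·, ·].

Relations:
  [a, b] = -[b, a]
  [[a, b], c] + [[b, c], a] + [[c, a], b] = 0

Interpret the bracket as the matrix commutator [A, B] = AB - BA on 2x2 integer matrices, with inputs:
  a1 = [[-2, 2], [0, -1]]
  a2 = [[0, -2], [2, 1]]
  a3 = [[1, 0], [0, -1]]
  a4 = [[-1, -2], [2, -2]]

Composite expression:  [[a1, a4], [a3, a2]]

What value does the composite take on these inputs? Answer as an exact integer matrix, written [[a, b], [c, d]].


[[8, -32], [32, -8]]

[a1, a4] = [[4, 0], [2, -4]]
[a3, a2] = [[0, -4], [-4, 0]]
[[a1, a4], [a3, a2]] = [[8, -32], [32, -8]]


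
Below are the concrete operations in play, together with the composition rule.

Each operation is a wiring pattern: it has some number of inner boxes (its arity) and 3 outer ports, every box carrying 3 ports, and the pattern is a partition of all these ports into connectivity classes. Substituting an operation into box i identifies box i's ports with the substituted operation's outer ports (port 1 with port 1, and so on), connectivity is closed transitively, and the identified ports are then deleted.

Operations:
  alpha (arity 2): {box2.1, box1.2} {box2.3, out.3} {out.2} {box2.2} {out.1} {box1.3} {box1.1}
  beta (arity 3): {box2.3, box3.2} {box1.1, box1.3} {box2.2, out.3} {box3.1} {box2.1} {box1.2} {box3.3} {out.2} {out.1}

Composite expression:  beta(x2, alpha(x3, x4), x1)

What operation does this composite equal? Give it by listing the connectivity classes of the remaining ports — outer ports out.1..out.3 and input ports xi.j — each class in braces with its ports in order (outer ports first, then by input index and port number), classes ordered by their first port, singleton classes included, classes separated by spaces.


{out.1} {out.2} {out.3} {x1.1} {x1.2, x4.3} {x1.3} {x2.1, x2.3} {x2.2} {x3.1} {x3.2, x4.1} {x3.3} {x4.2}

After gluing at beta, chains via deleted ports link the x-ports.
the subtree at alpha composes to {out.1} {out.2} {out.3, x4.3} {x3.1} {x3.2, x4.1} {x3.3} {x4.2} on (x3, x4); out.j = own outer ports
the subtree at beta composes to {out.1} {out.2} {out.3} {x1.1} {x1.2, x4.3} {x1.3} {x2.1, x2.3} {x2.2} {x3.1} {x3.2, x4.1} {x3.3} {x4.2} on (x2, x3, x4, x1); out.j = own outer ports


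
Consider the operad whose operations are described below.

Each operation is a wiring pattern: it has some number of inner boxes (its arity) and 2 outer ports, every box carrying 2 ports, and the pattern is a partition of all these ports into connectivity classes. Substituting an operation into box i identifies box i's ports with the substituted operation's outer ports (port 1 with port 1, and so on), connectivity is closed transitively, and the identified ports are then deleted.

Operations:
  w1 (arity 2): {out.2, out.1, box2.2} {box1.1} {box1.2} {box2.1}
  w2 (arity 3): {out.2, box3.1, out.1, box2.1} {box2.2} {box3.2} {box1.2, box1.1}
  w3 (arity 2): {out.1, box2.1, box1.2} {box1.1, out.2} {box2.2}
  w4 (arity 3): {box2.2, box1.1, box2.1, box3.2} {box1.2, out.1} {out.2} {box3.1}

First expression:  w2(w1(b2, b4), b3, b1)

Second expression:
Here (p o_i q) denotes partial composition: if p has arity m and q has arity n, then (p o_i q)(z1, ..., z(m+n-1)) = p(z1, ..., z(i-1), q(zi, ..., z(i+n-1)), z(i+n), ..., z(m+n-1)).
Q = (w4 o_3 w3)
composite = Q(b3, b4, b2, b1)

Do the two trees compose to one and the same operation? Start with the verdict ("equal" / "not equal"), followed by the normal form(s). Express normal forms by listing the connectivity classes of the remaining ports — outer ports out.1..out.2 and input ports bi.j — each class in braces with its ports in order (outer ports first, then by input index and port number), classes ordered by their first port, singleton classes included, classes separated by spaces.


not equal — first {out.1, out.2, b1.1, b3.1} {b1.2} {b2.1} {b2.2} {b3.2} {b4.1} {b4.2}, second {out.1, b3.2} {out.2} {b1.1, b2.2} {b1.2} {b2.1, b3.1, b4.1, b4.2}

The first expression, normalized: {out.1, out.2, b1.1, b3.1} {b1.2} {b2.1} {b2.2} {b3.2} {b4.1} {b4.2}
The second expression, normalized: {out.1, b3.2} {out.2} {b1.1, b2.2} {b1.2} {b2.1, b3.1, b4.1, b4.2}
No match — not equal.


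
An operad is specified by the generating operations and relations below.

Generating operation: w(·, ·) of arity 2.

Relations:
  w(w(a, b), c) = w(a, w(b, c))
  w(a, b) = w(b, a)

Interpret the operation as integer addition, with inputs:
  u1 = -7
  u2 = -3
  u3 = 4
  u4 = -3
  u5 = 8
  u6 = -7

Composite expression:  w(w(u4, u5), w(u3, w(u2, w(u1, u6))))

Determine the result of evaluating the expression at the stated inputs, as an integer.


-8

w(u4, u5) = 5
w(u1, u6) = -14
w(u2, w(u1, u6)) = -17
w(u3, w(u2, w(u1, u6))) = -13
w(w(u4, u5), w(u3, w(u2, w(u1, u6)))) = -8


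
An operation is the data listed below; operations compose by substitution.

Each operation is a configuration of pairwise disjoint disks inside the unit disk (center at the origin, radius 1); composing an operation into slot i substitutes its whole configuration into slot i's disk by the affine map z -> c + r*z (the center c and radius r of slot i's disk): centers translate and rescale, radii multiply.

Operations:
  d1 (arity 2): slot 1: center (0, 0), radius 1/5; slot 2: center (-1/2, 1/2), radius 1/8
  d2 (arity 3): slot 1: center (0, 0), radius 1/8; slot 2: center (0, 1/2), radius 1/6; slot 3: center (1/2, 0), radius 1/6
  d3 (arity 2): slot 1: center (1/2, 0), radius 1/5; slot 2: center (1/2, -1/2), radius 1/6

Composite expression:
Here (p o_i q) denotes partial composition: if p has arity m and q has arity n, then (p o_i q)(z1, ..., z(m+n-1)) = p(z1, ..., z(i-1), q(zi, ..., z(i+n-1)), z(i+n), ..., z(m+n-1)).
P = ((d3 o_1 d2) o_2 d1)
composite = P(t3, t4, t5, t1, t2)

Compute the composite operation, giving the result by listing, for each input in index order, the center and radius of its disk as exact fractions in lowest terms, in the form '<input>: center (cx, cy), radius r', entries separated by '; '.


t1: center (3/5, 0), radius 1/30; t2: center (1/2, -1/2), radius 1/6; t3: center (1/2, 0), radius 1/40; t4: center (1/2, 1/10), radius 1/150; t5: center (29/60, 7/60), radius 1/240

Only the slot chain above each t matters under d3; compose those maps.
for t3, the 2-step affine chain lands on center (1/2, 0), radius 1/40
for t4, the 3-step affine chain lands on center (1/2, 1/10), radius 1/150
for t5, the 3-step affine chain lands on center (29/60, 7/60), radius 1/240
for t1, the 2-step affine chain lands on center (3/5, 0), radius 1/30
for t2, the 1-step affine chain lands on center (1/2, -1/2), radius 1/6


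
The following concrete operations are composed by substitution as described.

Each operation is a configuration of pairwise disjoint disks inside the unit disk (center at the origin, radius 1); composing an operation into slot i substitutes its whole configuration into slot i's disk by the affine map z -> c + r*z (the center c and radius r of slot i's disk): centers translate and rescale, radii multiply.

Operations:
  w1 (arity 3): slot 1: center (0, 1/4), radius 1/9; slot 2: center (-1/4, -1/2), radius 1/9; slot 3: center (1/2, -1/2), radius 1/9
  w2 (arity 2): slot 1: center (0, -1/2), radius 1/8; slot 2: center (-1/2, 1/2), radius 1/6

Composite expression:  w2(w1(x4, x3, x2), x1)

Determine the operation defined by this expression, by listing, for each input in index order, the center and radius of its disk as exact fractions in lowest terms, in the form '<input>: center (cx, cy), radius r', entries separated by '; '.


Nesting under w2 composes maps z -> c + r*z down each x-path.
input x4: composing its 2 substitution steps yields center (0, -15/32), radius 1/72
input x3: composing its 2 substitution steps yields center (-1/32, -9/16), radius 1/72
input x2: composing its 2 substitution steps yields center (1/16, -9/16), radius 1/72
input x1: composing its 1 substitution step yields center (-1/2, 1/2), radius 1/6

x1: center (-1/2, 1/2), radius 1/6; x2: center (1/16, -9/16), radius 1/72; x3: center (-1/32, -9/16), radius 1/72; x4: center (0, -15/32), radius 1/72


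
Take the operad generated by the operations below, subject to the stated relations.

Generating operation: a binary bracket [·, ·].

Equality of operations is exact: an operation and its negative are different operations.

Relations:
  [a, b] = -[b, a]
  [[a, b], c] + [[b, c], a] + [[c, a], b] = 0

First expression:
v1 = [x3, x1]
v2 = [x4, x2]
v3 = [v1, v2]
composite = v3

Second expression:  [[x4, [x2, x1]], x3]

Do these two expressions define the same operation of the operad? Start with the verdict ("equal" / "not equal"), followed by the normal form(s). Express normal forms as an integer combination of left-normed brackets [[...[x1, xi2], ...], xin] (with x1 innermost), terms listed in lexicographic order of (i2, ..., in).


not equal: they reduce to [[[x1, x3], x2], x4] - [[[x1, x3], x4], x2] and [[[x1, x2], x4], x3]

Reducing the first expression gives [[[x1, x3], x2], x4] - [[[x1, x3], x4], x2]
Reducing the second expression gives [[[x1, x2], x4], x3]
The normal forms differ: not equal.


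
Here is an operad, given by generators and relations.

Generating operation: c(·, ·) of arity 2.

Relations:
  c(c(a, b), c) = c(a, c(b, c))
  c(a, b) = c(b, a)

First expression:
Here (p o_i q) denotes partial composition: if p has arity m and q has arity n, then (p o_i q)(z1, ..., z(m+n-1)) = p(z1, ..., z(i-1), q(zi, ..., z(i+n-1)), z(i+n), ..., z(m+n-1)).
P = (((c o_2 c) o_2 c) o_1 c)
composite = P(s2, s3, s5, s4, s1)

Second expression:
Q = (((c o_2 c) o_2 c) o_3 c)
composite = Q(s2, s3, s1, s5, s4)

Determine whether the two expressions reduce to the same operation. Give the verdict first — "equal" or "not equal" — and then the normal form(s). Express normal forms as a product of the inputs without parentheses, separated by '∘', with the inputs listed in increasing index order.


In normal form, the first expression is s1 ∘ s2 ∘ s3 ∘ s4 ∘ s5
In normal form, the second expression is s1 ∘ s2 ∘ s3 ∘ s4 ∘ s5
One common form — equal.

equal; the common form is s1 ∘ s2 ∘ s3 ∘ s4 ∘ s5


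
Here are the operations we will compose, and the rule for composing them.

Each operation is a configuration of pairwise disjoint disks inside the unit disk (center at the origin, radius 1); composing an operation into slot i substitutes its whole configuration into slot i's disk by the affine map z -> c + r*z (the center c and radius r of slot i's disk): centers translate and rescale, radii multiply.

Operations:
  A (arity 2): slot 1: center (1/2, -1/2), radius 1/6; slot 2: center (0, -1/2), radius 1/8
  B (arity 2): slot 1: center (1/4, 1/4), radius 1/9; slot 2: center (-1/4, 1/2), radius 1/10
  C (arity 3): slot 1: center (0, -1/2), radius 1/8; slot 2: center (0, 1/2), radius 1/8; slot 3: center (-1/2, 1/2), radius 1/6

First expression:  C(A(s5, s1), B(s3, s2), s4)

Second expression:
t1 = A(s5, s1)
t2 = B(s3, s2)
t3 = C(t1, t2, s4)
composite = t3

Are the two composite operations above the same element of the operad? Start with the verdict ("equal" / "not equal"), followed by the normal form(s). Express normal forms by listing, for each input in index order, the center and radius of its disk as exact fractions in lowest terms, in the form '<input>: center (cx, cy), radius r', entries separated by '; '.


The first expression, normalized: s1: center (0, -9/16), radius 1/64; s2: center (-1/32, 9/16), radius 1/80; s3: center (1/32, 17/32), radius 1/72; s4: center (-1/2, 1/2), radius 1/6; s5: center (1/16, -9/16), radius 1/48
The second expression, normalized: s1: center (0, -9/16), radius 1/64; s2: center (-1/32, 9/16), radius 1/80; s3: center (1/32, 17/32), radius 1/72; s4: center (-1/2, 1/2), radius 1/6; s5: center (1/16, -9/16), radius 1/48
Identical normal forms: equal.

equal: each reduces to s1: center (0, -9/16), radius 1/64; s2: center (-1/32, 9/16), radius 1/80; s3: center (1/32, 17/32), radius 1/72; s4: center (-1/2, 1/2), radius 1/6; s5: center (1/16, -9/16), radius 1/48


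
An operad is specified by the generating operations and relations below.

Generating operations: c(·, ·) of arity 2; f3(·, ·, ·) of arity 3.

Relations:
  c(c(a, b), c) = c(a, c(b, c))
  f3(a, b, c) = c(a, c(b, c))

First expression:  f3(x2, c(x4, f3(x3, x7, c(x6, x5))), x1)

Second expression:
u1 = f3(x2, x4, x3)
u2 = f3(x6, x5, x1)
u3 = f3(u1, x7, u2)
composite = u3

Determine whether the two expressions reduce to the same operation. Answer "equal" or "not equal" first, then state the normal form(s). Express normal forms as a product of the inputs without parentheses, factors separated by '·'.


equal; both compose to x2 · x4 · x3 · x7 · x6 · x5 · x1


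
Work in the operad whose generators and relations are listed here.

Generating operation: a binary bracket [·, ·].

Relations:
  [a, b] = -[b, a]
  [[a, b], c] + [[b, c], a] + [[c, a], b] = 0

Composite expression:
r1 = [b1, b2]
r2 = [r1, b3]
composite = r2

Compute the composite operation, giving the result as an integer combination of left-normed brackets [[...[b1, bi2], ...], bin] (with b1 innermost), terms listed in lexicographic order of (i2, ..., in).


[[b1, b2], b3]

Skip Jacobi rewriting: expand, keep b1-initial words, read off terms.
Composite bracket: [[b1, b2], b3]
Applying ab - ba throughout gives 4 signed words (2^2 = 4).
Collect the words opening with b1:
  from b1b2b3, sign +1: term +[[b1, b2], b3]


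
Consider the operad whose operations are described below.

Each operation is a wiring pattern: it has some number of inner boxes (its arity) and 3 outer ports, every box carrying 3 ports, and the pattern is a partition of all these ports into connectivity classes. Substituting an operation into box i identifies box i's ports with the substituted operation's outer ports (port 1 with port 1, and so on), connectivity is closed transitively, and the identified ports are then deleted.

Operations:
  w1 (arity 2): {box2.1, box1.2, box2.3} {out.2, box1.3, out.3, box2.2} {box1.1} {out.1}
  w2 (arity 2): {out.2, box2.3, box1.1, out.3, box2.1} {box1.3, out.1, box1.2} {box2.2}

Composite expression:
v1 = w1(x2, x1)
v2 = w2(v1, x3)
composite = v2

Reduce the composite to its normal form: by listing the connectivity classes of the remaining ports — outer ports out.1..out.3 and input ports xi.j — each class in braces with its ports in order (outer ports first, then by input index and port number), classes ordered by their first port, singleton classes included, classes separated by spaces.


{out.1, x1.2, x2.3} {out.2, out.3, x3.1, x3.3} {x1.1, x1.3, x2.2} {x2.1} {x3.2}

Treat the ports identified at w2 as solder joints: merge, then drop.
the subtree at w1 composes to {out.1} {out.2, out.3, x1.2, x2.3} {x1.1, x1.3, x2.2} {x2.1} on (x2, x1); out.j = own outer ports
the subtree at w2 composes to {out.1, x1.2, x2.3} {out.2, out.3, x3.1, x3.3} {x1.1, x1.3, x2.2} {x2.1} {x3.2} on (x2, x1, x3); out.j = own outer ports


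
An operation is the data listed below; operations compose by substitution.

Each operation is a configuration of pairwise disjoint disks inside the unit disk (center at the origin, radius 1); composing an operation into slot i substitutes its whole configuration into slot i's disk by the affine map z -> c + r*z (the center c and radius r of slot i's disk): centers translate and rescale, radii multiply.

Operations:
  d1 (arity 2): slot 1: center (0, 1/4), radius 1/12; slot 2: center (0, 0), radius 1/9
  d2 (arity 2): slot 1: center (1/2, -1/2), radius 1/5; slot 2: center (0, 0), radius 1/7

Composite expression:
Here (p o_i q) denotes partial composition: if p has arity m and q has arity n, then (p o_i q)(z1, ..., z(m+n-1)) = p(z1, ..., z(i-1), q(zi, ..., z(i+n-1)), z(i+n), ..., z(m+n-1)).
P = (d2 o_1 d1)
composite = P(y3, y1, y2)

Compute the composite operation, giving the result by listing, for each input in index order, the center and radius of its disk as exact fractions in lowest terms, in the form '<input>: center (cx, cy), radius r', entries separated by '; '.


y1: center (1/2, -1/2), radius 1/45; y2: center (0, 0), radius 1/7; y3: center (1/2, -9/20), radius 1/60

Only the slot chain above each y matters under d2; compose those maps.
y3 passes through 2 substitutions, ending at center (1/2, -9/20), radius 1/60
y1 passes through 2 substitutions, ending at center (1/2, -1/2), radius 1/45
y2 passes through 1 substitution, ending at center (0, 0), radius 1/7


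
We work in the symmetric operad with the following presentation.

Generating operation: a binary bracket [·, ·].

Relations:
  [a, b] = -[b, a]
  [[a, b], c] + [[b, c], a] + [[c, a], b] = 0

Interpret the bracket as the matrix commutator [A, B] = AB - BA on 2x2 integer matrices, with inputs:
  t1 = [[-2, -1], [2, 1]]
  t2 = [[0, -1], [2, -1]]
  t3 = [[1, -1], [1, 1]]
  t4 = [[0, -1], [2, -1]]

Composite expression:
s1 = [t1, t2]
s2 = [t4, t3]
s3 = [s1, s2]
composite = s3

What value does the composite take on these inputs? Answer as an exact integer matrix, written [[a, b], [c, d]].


[[4, -8], [16, -4]]

[t1, t2] = [[0, 4], [8, 0]]
[t4, t3] = [[1, -1], [-1, -1]]
[[t1, t2], [t4, t3]] = [[4, -8], [16, -4]]


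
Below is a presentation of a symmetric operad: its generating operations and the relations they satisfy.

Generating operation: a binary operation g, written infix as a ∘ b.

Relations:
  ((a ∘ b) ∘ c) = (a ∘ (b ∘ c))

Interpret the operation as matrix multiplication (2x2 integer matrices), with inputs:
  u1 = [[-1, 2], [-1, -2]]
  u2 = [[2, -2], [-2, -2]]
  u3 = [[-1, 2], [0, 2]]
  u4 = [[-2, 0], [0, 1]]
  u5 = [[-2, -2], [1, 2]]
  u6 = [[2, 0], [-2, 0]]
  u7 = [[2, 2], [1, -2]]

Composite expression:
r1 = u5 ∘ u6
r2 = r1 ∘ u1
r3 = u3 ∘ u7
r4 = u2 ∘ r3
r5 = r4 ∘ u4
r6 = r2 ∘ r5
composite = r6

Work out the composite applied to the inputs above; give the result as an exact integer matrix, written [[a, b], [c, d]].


[[0, 0], [-16, -88]]

(u5 ∘ u6) = [[0, 0], [-2, 0]]
((u5 ∘ u6) ∘ u1) = [[0, 0], [2, -4]]
(u3 ∘ u7) = [[0, -6], [2, -4]]
(u2 ∘ (u3 ∘ u7)) = [[-4, -4], [-4, 20]]
((u2 ∘ (u3 ∘ u7)) ∘ u4) = [[8, -4], [8, 20]]
(((u5 ∘ u6) ∘ u1) ∘ ((u2 ∘ (u3 ∘ u7)) ∘ u4)) = [[0, 0], [-16, -88]]


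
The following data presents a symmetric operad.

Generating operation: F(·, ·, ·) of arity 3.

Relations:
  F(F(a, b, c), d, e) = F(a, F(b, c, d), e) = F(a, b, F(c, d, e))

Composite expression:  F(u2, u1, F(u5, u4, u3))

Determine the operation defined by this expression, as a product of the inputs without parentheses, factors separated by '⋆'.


The F-tree's shape is irrelevant; the u-reading-order decides.
F(u5, u4, u3) collapses to u5 ⋆ u4 ⋆ u3
F(u2, u1, F(u5, u4, u3)) collapses to u2 ⋆ u1 ⋆ u5 ⋆ u4 ⋆ u3

u2 ⋆ u1 ⋆ u5 ⋆ u4 ⋆ u3


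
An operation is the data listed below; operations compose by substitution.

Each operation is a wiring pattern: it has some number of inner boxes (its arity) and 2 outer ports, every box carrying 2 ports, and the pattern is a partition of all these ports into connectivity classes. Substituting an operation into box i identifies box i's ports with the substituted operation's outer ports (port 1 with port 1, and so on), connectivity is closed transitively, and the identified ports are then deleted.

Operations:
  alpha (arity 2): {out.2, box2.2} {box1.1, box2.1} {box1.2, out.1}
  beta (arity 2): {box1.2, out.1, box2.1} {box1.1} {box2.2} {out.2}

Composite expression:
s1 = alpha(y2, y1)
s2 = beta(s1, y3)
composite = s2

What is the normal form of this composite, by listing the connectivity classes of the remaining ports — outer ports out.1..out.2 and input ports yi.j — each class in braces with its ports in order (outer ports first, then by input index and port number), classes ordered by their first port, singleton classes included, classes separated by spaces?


{out.1, y1.2, y3.1} {out.2} {y1.1, y2.1} {y2.2} {y3.2}

Two ports join when wires chain via beta-identified ports.
through alpha, on inputs (y2, y1): {out.1, y2.2} {out.2, y1.2} {y1.1, y2.1} (out.j = stage outer ports)
through beta, on inputs (y2, y1, y3): {out.1, y1.2, y3.1} {out.2} {y1.1, y2.1} {y2.2} {y3.2} (out.j = stage outer ports)


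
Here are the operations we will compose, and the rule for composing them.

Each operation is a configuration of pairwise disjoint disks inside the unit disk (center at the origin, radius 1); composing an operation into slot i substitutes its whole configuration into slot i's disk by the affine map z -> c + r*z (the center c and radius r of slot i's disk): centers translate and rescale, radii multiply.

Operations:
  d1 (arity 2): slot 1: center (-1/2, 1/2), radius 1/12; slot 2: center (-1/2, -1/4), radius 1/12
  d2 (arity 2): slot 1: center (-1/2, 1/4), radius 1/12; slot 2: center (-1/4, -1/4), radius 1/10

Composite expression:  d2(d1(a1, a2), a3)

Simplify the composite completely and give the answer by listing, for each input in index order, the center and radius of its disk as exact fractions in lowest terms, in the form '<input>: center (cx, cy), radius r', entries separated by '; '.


a1: center (-13/24, 7/24), radius 1/144; a2: center (-13/24, 11/48), radius 1/144; a3: center (-1/4, -1/4), radius 1/10

Affine substitution under d2: radii multiply and a-centers shift.
a1: after 2 affine steps, its disk has center (-13/24, 7/24), radius 1/144
a2: after 2 affine steps, its disk has center (-13/24, 11/48), radius 1/144
a3: after 1 affine step, its disk has center (-1/4, -1/4), radius 1/10


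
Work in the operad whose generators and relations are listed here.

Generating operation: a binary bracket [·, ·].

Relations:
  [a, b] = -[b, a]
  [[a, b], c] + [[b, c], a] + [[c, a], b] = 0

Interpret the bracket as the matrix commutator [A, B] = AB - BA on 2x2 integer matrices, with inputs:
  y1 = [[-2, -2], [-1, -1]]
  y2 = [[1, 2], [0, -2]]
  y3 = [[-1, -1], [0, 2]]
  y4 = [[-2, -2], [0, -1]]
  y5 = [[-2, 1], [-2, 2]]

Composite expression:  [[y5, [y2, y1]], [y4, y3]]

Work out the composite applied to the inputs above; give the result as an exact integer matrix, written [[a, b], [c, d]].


[[100, 50], [0, -100]]

[y2, y1] = [[-2, -4], [3, 2]]
[y5, [y2, y1]] = [[-5, 20], [20, 5]]
[y4, y3] = [[0, -5], [0, 0]]
[[y5, [y2, y1]], [y4, y3]] = [[100, 50], [0, -100]]


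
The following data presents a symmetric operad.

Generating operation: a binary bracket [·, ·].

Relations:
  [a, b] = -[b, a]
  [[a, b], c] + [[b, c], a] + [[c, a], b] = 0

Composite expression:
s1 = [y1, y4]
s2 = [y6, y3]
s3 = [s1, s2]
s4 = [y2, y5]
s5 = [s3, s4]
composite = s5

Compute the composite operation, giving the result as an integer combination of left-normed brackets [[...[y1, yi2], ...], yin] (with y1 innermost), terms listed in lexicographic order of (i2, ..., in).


In the tensor algebra, words opening y1 carry the y1-anchored form.
Composite bracket: [[[y1, y4], [y6, y3]], [y2, y5]]
Applying ab - ba throughout gives 32 signed words (2^5 = 32).
Keep just the words that open with y1:
  word y1y4y3y6y2y5 has sign -1, contributing -[[[[[y1, y4], y3], y6], y2], y5]
  word y1y4y3y6y5y2 has sign +1, contributing +[[[[[y1, y4], y3], y6], y5], y2]
  word y1y4y6y3y2y5 has sign +1, contributing +[[[[[y1, y4], y6], y3], y2], y5]
  word y1y4y6y3y5y2 has sign -1, contributing -[[[[[y1, y4], y6], y3], y5], y2]

-[[[[[y1, y4], y3], y6], y2], y5] + [[[[[y1, y4], y3], y6], y5], y2] + [[[[[y1, y4], y6], y3], y2], y5] - [[[[[y1, y4], y6], y3], y5], y2]


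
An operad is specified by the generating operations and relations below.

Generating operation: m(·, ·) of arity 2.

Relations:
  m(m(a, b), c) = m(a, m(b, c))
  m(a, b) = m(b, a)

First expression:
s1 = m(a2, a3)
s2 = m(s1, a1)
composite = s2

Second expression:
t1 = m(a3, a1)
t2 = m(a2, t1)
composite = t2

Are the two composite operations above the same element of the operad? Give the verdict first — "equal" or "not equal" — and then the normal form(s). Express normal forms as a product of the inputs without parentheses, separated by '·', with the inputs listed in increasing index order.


equal; both compose to a1 · a2 · a3

The first expression reduces to a1 · a2 · a3
The second expression reduces to a1 · a2 · a3
Identical normal forms: equal.


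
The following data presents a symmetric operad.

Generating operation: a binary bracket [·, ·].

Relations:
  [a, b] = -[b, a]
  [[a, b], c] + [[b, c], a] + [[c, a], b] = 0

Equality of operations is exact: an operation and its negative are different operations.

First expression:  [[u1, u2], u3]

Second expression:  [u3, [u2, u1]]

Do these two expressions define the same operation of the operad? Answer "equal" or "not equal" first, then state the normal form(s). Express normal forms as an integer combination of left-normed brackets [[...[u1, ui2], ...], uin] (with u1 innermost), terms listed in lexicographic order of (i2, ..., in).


equal: each reduces to [[u1, u2], u3]

Reducing the first expression gives [[u1, u2], u3]
Reducing the second expression gives [[u1, u2], u3]
Both agree, so they are equal.


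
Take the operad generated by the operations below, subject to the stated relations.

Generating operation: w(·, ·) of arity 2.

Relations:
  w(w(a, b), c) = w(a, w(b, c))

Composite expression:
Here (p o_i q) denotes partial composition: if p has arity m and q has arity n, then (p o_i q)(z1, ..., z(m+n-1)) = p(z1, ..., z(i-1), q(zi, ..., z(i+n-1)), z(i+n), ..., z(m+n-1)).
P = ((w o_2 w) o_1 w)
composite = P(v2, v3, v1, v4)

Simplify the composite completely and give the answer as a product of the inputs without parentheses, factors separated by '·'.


v2 · v3 · v1 · v4

All parenthesizations of w agree; list the v-inputs left to right.
w(v2, v3) reduces to v2 · v3
w(v1, v4) reduces to v1 · v4
w(w(v2, v3), w(v1, v4)) reduces to v2 · v3 · v1 · v4


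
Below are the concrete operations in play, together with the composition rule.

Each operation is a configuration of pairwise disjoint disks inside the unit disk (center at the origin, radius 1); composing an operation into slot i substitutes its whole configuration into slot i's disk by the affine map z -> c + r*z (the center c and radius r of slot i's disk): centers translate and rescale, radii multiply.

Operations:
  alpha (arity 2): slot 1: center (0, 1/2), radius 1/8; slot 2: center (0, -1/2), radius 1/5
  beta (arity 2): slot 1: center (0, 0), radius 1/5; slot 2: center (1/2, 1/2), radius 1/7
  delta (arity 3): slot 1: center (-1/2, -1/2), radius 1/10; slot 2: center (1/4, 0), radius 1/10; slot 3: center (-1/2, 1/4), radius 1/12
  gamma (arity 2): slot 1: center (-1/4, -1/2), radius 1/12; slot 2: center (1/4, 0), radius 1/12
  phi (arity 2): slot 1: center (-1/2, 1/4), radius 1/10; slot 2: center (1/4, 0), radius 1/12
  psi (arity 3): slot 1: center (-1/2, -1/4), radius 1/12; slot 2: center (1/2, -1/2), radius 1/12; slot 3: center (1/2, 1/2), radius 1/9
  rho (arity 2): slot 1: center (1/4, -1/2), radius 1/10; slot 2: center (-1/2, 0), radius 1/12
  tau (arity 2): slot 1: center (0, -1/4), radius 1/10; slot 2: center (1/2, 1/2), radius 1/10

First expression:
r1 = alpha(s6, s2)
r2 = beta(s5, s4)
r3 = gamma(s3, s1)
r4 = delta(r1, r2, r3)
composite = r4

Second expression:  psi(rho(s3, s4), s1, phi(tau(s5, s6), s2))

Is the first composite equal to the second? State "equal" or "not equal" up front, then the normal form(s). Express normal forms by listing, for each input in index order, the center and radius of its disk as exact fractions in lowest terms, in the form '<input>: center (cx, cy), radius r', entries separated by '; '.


not equal; the first gives s1: center (-23/48, 1/4), radius 1/144; s2: center (-1/2, -11/20), radius 1/50; s3: center (-25/48, 5/24), radius 1/144; s4: center (3/10, 1/20), radius 1/70; s5: center (1/4, 0), radius 1/50; s6: center (-1/2, -9/20), radius 1/80 and the second s1: center (1/2, -1/2), radius 1/12; s2: center (19/36, 1/2), radius 1/108; s3: center (-23/48, -7/24), radius 1/120; s4: center (-13/24, -1/4), radius 1/144; s5: center (4/9, 21/40), radius 1/900; s6: center (9/20, 8/15), radius 1/900

Reducing the first expression gives s1: center (-23/48, 1/4), radius 1/144; s2: center (-1/2, -11/20), radius 1/50; s3: center (-25/48, 5/24), radius 1/144; s4: center (3/10, 1/20), radius 1/70; s5: center (1/4, 0), radius 1/50; s6: center (-1/2, -9/20), radius 1/80
Reducing the second expression gives s1: center (1/2, -1/2), radius 1/12; s2: center (19/36, 1/2), radius 1/108; s3: center (-23/48, -7/24), radius 1/120; s4: center (-13/24, -1/4), radius 1/144; s5: center (4/9, 21/40), radius 1/900; s6: center (9/20, 8/15), radius 1/900
They disagree, so not equal.
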